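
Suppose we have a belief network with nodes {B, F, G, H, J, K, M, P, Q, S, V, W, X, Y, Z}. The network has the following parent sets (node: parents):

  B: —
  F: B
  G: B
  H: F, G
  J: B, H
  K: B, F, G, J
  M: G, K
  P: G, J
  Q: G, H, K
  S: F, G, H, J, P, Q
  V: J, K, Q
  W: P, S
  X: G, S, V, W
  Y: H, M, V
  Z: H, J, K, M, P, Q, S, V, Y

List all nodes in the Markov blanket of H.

{B, F, G, J, K, M, P, Q, S, V, Y, Z}

A node's Markov blanket = Pa ∪ Ch ∪ (parents of Ch other than the node itself).
H has parents F, G.
Children of H: J, Q, S, Y, Z.
Parents of each child, excluding H:
  J's other parent is B.
  parents(Q) \ {H} = {G, K}.
  S also has parents F, G, J, P, Q.
  parents(Y) \ {H} = {M, V}.
  parents(Z) \ {H} = {J, K, M, P, Q, S, V, Y}.
Union: {F, G} ∪ {J, Q, S, Y, Z} ∪ {B, F, G, J, K, M, P, Q, S, V, Y} = {B, F, G, J, K, M, P, Q, S, V, Y, Z}.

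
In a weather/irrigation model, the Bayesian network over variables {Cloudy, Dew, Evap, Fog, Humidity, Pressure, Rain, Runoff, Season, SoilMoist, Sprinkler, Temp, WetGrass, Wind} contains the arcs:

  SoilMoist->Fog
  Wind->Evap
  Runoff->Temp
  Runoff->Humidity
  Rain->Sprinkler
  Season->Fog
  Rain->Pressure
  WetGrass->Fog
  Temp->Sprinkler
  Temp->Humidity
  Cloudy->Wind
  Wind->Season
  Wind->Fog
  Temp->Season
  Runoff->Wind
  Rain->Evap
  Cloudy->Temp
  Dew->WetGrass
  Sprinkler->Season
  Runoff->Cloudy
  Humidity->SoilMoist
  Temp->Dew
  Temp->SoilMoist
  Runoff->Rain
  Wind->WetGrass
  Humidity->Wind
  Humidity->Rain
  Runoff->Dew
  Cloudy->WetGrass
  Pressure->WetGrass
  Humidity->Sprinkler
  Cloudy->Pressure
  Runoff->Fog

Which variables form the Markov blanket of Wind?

{Cloudy, Dew, Evap, Fog, Humidity, Pressure, Rain, Runoff, Season, SoilMoist, Sprinkler, Temp, WetGrass}

Ch(Wind) = {Evap, Fog, Season, WetGrass}.
Pa(Wind) = {Cloudy, Humidity, Runoff}.
Co-parents of Wind (other parents of its children):
  Evap: Rain
  WetGrass: Cloudy, Dew, Pressure
  Season: Sprinkler, Temp
  Fog: Runoff, Season, SoilMoist, WetGrass
So the Markov blanket of Wind is {Cloudy, Dew, Evap, Fog, Humidity, Pressure, Rain, Runoff, Season, SoilMoist, Sprinkler, Temp, WetGrass}.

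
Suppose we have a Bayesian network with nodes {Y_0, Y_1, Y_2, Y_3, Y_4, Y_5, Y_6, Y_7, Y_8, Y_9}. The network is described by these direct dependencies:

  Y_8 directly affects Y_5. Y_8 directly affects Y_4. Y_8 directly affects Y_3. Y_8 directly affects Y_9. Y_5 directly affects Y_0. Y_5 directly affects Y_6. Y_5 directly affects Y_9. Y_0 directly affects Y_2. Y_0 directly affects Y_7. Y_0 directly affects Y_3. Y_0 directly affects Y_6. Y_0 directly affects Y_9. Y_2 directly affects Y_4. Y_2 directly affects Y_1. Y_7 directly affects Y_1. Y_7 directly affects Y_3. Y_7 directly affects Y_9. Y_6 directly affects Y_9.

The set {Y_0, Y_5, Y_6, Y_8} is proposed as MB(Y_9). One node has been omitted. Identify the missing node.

Y_7

The Markov blanket of a node is its parents, its children, and the other parents of its children.
Pa(Y_9) = {Y_0, Y_5, Y_6, Y_7, Y_8}.
Ch(Y_9) = {}.
Y_9 has no children, so there are no co-parents.
MB(Y_9) = {Y_0, Y_5, Y_6, Y_7, Y_8}.
Comparing with the claimed set, Y_7 is missing.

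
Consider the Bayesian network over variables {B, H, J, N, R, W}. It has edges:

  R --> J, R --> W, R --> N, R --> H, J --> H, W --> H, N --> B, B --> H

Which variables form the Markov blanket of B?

Parents of B: N.
Ch(B) = {H}.
Parents of each child, excluding B:
  H also has parents J, R, W.
MB(B) = {H, J, N, R, W}.

{H, J, N, R, W}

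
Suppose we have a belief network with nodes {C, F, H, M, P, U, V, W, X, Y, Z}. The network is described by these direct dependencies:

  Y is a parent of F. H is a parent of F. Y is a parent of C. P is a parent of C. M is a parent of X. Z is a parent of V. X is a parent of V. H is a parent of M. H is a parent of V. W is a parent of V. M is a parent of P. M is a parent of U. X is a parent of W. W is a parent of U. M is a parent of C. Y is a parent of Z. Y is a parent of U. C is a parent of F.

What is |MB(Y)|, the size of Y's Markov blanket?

8

The Markov blanket of a node is its parents, its children, and the other parents of its children.
Children of Y: C, F, U, Z.
Pa(Y) = {}.
Parents of each child, excluding Y:
  Z: no additional parents.
  parents(U) \ {Y} = {M, W}.
  C also has parents M, P.
  F also has parents C, H.
MB(Y) = {C, F, H, M, P, U, W, Z}, which has 8 nodes.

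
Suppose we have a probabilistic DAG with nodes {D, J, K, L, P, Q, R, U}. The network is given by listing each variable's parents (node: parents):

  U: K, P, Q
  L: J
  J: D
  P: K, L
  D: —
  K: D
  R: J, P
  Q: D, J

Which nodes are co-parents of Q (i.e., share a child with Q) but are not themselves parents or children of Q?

Children of Q: U.
  U: K, P
Excluding nodes already adjacent to Q (D, J, U), the co-parent-only contribution is {K, P}.

{K, P}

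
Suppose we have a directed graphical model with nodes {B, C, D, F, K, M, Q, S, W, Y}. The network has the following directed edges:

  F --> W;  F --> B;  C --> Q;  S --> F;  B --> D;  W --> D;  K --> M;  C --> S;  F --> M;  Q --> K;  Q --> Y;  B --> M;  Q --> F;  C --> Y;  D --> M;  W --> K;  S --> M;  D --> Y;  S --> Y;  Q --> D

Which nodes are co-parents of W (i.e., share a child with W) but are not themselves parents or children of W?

Children of W: D, K.
  D also has parents B, Q.
  parents(K) \ {W} = {Q}.
Excluding nodes already adjacent to W (D, F, K), the co-parent-only contribution is {B, Q}.

{B, Q}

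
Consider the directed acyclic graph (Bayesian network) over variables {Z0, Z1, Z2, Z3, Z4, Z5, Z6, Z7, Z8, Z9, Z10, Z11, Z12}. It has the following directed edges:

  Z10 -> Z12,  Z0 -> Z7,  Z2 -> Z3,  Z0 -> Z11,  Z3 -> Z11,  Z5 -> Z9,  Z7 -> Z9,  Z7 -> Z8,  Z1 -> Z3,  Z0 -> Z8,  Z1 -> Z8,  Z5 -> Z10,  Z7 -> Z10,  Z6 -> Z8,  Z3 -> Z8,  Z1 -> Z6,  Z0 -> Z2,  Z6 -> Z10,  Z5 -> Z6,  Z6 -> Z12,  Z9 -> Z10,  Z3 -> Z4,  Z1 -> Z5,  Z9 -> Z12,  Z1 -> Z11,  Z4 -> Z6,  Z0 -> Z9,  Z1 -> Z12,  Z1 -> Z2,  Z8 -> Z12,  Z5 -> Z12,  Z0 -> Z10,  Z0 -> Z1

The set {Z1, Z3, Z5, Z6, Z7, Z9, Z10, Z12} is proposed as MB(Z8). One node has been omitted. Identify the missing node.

Z0

The Markov blanket of a node is its parents, its children, and the other parents of its children.
Z8's parents: Z0, Z1, Z3, Z6, Z7.
Z8 has child Z12.
For each child, the remaining parents (spouses of Z8):
  parents(Z12) \ {Z8} = {Z1, Z5, Z6, Z9, Z10}.
MB(Z8) = {Z0, Z1, Z3, Z5, Z6, Z7, Z9, Z10, Z12}.
Comparing with the claimed set, Z0 is missing.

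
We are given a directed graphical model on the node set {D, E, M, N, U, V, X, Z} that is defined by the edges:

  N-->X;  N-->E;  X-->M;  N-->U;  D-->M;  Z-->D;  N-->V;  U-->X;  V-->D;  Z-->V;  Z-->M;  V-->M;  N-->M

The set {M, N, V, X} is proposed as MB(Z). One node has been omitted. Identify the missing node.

D

Children of Z: D, M, V.
Parents of Z: none.
Other parents of Z's children:
  parents(V) \ {Z} = {N}.
  D also has parent V.
  parents(M) \ {Z} = {D, N, V, X}.
MB(Z) = {D, M, N, V, X}.
Comparing with the claimed set, D is missing.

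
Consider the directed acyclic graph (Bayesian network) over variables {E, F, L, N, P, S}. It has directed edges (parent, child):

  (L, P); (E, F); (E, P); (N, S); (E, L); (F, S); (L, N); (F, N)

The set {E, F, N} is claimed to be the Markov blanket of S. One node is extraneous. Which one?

E

S has parents F, N.
S's children: none.
S has no children, so there are no co-parents.
MB(S) = {F, N}.
E is neither a parent, child, nor co-parent of S, so it does not belong.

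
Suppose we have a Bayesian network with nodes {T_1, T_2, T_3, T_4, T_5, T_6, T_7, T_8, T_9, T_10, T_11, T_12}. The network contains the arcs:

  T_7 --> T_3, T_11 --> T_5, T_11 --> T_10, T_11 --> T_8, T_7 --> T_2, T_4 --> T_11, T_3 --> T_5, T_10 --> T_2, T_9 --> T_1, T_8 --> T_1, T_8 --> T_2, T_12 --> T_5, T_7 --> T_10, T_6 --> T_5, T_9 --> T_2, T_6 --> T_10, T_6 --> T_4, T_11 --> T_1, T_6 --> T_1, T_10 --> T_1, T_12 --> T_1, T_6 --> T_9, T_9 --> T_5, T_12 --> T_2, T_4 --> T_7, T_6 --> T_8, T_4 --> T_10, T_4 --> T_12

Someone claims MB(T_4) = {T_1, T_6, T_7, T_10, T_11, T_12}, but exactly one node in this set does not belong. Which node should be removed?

T_4 has parent T_6.
T_4's children: T_7, T_10, T_11, T_12.
Co-parents of T_4 (other parents of its children):
  T_12: —
  T_11: —
  T_7: —
  T_10: T_6, T_7, T_11
MB(T_4) = {T_6, T_7, T_10, T_11, T_12}.
T_1 is neither a parent, child, nor co-parent of T_4, so it does not belong.

T_1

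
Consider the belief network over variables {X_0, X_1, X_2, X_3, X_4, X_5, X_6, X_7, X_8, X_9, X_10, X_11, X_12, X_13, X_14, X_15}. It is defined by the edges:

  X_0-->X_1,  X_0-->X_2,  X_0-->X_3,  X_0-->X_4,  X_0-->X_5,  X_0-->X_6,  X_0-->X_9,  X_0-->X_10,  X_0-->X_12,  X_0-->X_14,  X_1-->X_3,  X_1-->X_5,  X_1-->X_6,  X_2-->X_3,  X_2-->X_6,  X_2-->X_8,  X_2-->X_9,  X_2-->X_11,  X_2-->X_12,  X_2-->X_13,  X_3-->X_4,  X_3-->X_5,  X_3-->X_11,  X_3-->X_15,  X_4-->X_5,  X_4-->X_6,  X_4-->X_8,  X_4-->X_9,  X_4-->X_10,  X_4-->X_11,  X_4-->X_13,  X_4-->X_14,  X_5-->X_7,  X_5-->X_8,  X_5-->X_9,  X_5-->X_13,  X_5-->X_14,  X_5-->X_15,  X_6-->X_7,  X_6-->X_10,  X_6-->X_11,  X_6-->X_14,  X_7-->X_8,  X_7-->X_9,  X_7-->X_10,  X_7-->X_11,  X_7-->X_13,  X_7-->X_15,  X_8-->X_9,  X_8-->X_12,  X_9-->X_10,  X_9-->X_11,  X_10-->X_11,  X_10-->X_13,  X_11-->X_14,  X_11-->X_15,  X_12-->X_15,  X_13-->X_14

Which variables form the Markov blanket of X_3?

{X_0, X_1, X_2, X_4, X_5, X_6, X_7, X_9, X_10, X_11, X_12, X_15}

Parents of X_3: X_0, X_1, X_2.
Ch(X_3) = {X_4, X_5, X_11, X_15}.
Other parents of X_3's children:
  X_4's other parent is X_0.
  X_5 also has parents X_0, X_1, X_4.
  X_11's other parents are X_2, X_4, X_6, X_7, X_9, X_10.
  parents(X_15) \ {X_3} = {X_5, X_7, X_11, X_12}.
Union: {X_0, X_1, X_2} ∪ {X_4, X_5, X_11, X_15} ∪ {X_0, X_1, X_2, X_4, X_5, X_6, X_7, X_9, X_10, X_11, X_12} = {X_0, X_1, X_2, X_4, X_5, X_6, X_7, X_9, X_10, X_11, X_12, X_15}.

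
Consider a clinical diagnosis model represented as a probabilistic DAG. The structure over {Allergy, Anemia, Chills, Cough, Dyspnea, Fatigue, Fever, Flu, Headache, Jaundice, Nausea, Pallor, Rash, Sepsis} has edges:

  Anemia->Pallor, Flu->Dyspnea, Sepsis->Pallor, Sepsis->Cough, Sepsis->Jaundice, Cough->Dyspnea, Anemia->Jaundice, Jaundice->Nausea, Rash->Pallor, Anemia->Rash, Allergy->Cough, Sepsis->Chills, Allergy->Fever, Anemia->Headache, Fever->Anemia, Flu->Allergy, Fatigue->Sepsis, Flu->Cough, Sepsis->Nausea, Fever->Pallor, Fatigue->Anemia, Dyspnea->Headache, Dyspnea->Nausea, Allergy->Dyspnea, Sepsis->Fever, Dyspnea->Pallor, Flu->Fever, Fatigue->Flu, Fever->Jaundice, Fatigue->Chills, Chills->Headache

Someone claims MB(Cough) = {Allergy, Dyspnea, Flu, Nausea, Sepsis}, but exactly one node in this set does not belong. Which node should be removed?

By definition, MB(Cough) is built from Cough's parents, Cough's children, and the co-parents of Cough.
Cough's parents: Allergy, Flu, Sepsis.
Cough's children: Dyspnea.
Co-parents of Cough (other parents of its children):
  Dyspnea's other parents are Allergy, Flu.
MB(Cough) = {Allergy, Dyspnea, Flu, Sepsis}.
Nausea is neither a parent, child, nor co-parent of Cough, so it does not belong.

Nausea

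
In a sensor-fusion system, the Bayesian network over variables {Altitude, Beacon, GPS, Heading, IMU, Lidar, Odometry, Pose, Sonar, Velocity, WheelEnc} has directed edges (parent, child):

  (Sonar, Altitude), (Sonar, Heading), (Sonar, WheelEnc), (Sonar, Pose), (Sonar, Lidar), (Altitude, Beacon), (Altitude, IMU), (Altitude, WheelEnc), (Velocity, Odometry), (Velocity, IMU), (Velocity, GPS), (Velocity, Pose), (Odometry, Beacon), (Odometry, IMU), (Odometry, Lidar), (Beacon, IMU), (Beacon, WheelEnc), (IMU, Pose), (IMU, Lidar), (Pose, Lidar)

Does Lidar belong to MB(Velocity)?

No

The Markov blanket of a node is its parents, its children, and the other parents of its children.
Velocity has no parents.
Children of Velocity: GPS, IMU, Odometry, Pose.
Co-parents of Velocity (other parents of its children):
  Odometry: —
  IMU: Altitude, Beacon, Odometry
  GPS: —
  Pose: IMU, Sonar
MB(Velocity) = {Altitude, Beacon, GPS, IMU, Odometry, Pose, Sonar}; Lidar is not in this set.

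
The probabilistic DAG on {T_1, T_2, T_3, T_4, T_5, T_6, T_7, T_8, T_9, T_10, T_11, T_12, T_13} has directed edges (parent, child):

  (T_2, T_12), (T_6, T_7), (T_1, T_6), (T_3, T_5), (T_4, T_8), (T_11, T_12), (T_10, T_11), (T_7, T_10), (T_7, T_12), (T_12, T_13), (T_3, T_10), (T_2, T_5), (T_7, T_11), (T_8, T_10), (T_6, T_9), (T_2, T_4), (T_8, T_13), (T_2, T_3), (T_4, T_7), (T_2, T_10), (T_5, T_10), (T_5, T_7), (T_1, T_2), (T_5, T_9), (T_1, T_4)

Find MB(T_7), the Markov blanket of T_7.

{T_2, T_3, T_4, T_5, T_6, T_8, T_10, T_11, T_12}

The Markov blanket of a node is its parents, its children, and the other parents of its children.
T_7's children: T_10, T_11, T_12.
T_7's parents: T_4, T_5, T_6.
Parents of each child, excluding T_7:
  parents(T_10) \ {T_7} = {T_2, T_3, T_5, T_8}.
  T_11 also has parent T_10.
  T_12's other parents are T_2, T_11.
Union: {T_4, T_5, T_6} ∪ {T_10, T_11, T_12} ∪ {T_2, T_3, T_5, T_8, T_10, T_11} = {T_2, T_3, T_4, T_5, T_6, T_8, T_10, T_11, T_12}.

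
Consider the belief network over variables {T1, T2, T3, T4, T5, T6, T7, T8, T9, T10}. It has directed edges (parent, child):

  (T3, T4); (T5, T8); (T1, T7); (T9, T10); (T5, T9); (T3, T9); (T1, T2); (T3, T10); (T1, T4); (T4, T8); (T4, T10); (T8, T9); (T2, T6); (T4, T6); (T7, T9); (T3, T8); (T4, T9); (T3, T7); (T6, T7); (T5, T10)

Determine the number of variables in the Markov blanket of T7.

The Markov blanket of a node is its parents, its children, and the other parents of its children.
Ch(T7) = {T9}.
T7 has parents T1, T3, T6.
For each child, the remaining parents (spouses of T7):
  T9's other parents are T3, T4, T5, T8.
MB(T7) = {T1, T3, T4, T5, T6, T8, T9}, which has 7 nodes.

7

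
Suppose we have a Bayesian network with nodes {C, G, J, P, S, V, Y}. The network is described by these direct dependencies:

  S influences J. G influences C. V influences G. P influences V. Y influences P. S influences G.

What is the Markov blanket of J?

Ch(J) = {}.
Parents of J: S.
With no children, J has no spouses; the co-parent set is empty.
Union: {S} ∪ {} ∪ {} = {S}.

{S}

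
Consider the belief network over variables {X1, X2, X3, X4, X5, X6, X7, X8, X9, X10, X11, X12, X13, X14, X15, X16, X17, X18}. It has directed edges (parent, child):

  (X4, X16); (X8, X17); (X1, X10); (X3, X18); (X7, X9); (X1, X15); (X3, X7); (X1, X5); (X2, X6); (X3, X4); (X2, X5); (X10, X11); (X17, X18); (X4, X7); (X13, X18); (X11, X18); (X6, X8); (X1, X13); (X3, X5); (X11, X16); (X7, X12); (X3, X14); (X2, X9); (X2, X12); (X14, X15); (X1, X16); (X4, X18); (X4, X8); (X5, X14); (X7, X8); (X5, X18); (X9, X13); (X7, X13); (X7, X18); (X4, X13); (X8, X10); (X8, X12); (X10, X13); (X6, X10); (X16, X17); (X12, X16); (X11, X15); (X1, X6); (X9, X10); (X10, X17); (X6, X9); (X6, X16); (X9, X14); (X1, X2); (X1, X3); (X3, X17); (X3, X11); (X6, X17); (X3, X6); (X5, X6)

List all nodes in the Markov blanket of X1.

{X2, X3, X4, X5, X6, X7, X8, X9, X10, X11, X12, X13, X14, X15, X16}

X1 has no parents.
Ch(X1) = {X2, X3, X5, X6, X10, X13, X15, X16}.
For each child, the remaining parents (spouses of X1):
  X2: —
  X3: —
  X5: X2, X3
  X6: X2, X3, X5
  X10: X6, X8, X9
  X13: X4, X7, X9, X10
  X15: X11, X14
  X16: X4, X6, X11, X12
Union: {} ∪ {X2, X3, X5, X6, X10, X13, X15, X16} ∪ {X2, X3, X4, X5, X6, X7, X8, X9, X10, X11, X12, X14} = {X2, X3, X4, X5, X6, X7, X8, X9, X10, X11, X12, X13, X14, X15, X16}.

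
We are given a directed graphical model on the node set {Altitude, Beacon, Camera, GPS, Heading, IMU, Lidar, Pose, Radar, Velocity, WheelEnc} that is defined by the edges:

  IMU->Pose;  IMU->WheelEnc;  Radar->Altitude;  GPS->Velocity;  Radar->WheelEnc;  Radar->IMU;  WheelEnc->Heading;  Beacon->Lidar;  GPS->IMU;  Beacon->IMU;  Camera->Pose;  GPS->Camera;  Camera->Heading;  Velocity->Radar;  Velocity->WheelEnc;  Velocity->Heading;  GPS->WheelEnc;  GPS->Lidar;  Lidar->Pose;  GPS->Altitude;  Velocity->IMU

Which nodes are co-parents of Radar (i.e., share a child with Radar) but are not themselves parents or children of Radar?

Children of Radar: Altitude, IMU, WheelEnc.
  Altitude: GPS
  IMU: Beacon, GPS, Velocity
  WheelEnc: GPS, IMU, Velocity
Excluding nodes already adjacent to Radar (Altitude, IMU, Velocity, WheelEnc), the co-parent-only contribution is {Beacon, GPS}.

{Beacon, GPS}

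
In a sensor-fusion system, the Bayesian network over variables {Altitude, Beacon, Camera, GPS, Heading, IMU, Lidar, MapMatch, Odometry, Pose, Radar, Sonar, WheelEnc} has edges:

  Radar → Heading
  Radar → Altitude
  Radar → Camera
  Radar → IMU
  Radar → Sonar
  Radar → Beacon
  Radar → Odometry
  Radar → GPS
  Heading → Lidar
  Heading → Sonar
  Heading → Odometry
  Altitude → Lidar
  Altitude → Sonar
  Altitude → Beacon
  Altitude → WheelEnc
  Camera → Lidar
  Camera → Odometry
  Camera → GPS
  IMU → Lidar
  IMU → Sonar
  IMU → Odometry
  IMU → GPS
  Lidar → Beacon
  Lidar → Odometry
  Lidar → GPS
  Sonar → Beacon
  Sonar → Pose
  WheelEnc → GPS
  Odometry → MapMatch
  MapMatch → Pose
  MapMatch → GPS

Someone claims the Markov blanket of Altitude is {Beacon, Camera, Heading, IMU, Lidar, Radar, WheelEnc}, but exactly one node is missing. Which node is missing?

Sonar

Pa(Altitude) = {Radar}.
Altitude has children Beacon, Lidar, Sonar, WheelEnc.
For each child, the remaining parents (spouses of Altitude):
  parents(Lidar) \ {Altitude} = {Camera, Heading, IMU}.
  parents(Sonar) \ {Altitude} = {Heading, IMU, Radar}.
  Beacon's other parents are Lidar, Radar, Sonar.
  WheelEnc has no other parent.
MB(Altitude) = {Beacon, Camera, Heading, IMU, Lidar, Radar, Sonar, WheelEnc}.
Comparing with the claimed set, Sonar is missing.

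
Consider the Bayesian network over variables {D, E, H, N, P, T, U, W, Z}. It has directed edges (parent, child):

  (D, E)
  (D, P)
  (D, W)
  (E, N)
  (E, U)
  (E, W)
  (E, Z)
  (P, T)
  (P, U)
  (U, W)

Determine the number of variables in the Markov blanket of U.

By definition, MB(U) is built from U's parents, U's children, and the co-parents of U.
Pa(U) = {E, P}.
Children of U: W.
Co-parents of U (other parents of its children):
  parents(W) \ {U} = {D, E}.
MB(U) = {D, E, P, W}, which has 4 nodes.

4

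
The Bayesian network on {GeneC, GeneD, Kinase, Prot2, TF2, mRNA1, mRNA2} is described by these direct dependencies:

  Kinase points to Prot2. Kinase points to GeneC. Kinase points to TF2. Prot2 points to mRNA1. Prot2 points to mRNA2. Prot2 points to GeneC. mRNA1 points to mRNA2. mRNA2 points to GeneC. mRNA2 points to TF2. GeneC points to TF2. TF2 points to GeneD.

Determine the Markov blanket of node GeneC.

Pa(GeneC) = {Kinase, Prot2, mRNA2}.
GeneC's children: TF2.
For each child, the remaining parents (spouses of GeneC):
  TF2 also has parents Kinase, mRNA2.
Taking the union gives {Kinase, Prot2, TF2, mRNA2}.

{Kinase, Prot2, TF2, mRNA2}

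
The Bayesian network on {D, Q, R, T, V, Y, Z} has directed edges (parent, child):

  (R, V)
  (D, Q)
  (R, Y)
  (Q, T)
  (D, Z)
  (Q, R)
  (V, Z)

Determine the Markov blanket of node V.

By definition, MB(V) is built from V's parents, V's children, and the co-parents of V.
Pa(V) = {R}.
V's children: Z.
Parents of each child, excluding V:
  Z: D
MB(V) = {D, R, Z}.

{D, R, Z}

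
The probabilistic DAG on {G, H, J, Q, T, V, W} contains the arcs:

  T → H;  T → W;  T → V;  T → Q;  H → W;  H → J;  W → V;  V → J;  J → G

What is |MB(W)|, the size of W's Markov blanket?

Recall MB(v) = parents ∪ children ∪ spouses, where spouses are the other parents of v's children.
W's parents: H, T.
Ch(W) = {V}.
Co-parents of W (other parents of its children):
  V also has parent T.
MB(W) = {H, T, V}, which has 3 nodes.

3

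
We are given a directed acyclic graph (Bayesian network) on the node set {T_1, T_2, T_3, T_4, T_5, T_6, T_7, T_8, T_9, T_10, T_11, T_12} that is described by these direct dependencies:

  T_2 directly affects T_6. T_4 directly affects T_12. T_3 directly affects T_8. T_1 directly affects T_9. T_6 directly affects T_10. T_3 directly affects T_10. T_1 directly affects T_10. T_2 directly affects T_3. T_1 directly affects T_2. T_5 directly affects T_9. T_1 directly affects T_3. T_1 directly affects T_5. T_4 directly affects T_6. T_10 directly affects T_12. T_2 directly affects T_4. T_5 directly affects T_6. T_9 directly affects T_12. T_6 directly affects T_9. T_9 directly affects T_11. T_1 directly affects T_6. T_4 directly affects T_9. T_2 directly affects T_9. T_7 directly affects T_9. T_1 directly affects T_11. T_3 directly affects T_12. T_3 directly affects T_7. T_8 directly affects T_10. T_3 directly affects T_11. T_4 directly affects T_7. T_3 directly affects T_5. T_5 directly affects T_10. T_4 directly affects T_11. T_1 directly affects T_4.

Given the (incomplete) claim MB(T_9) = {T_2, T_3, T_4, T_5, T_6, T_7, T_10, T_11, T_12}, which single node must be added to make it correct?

T_1

Pa(T_9) = {T_1, T_2, T_4, T_5, T_6, T_7}.
T_9 has children T_11, T_12.
Parents of each child, excluding T_9:
  T_11: T_1, T_3, T_4
  T_12: T_3, T_4, T_10
MB(T_9) = {T_1, T_2, T_3, T_4, T_5, T_6, T_7, T_10, T_11, T_12}.
Comparing with the claimed set, T_1 is missing.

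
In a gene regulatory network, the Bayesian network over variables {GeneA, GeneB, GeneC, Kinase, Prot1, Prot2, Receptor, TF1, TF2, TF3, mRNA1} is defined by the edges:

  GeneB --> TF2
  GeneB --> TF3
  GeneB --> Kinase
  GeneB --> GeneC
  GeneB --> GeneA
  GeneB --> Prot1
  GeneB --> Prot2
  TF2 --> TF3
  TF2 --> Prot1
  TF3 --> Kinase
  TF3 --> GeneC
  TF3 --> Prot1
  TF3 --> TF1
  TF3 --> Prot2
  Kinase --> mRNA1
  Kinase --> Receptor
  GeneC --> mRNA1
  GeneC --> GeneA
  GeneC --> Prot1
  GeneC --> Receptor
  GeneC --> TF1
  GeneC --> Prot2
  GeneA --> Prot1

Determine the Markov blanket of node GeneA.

{GeneB, GeneC, Prot1, TF2, TF3}

Recall MB(v) = parents ∪ children ∪ spouses, where spouses are the other parents of v's children.
Pa(GeneA) = {GeneB, GeneC}.
GeneA's children: Prot1.
Parents of each child, excluding GeneA:
  Prot1: GeneB, GeneC, TF2, TF3
MB(GeneA) = {GeneB, GeneC, Prot1, TF2, TF3}.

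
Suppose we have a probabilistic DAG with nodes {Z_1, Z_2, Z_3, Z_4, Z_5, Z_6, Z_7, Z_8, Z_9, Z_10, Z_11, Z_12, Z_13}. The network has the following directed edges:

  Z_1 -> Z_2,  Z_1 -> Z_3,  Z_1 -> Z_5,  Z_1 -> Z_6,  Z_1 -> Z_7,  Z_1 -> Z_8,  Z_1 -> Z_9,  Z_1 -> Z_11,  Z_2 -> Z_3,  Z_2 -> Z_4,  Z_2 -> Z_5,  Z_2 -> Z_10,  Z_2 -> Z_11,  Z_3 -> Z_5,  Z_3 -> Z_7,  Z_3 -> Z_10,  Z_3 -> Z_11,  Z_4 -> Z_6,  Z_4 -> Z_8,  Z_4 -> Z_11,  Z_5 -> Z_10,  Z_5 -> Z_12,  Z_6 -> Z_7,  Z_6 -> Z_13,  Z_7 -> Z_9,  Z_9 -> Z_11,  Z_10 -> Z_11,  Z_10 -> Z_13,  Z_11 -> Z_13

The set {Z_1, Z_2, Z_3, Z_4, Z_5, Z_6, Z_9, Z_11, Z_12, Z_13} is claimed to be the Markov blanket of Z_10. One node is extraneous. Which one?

Pa(Z_10) = {Z_2, Z_3, Z_5}.
Z_10 has children Z_11, Z_13.
Other parents of Z_10's children:
  Z_11's other parents are Z_1, Z_2, Z_3, Z_4, Z_9.
  Z_13's other parents are Z_6, Z_11.
MB(Z_10) = {Z_1, Z_2, Z_3, Z_4, Z_5, Z_6, Z_9, Z_11, Z_13}.
Z_12 is neither a parent, child, nor co-parent of Z_10, so it does not belong.

Z_12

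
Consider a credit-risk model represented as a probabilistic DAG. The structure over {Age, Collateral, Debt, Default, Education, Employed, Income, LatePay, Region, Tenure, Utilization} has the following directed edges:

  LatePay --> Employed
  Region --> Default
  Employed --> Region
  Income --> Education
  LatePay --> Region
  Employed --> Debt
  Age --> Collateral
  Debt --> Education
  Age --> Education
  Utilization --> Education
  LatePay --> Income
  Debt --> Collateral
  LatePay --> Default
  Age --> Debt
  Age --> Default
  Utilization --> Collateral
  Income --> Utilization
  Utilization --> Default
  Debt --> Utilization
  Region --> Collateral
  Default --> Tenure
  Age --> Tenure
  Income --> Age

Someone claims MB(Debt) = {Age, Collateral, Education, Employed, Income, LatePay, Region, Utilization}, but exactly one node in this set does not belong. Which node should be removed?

A node's Markov blanket = Pa ∪ Ch ∪ (parents of Ch other than the node itself).
Debt's parents: Age, Employed.
Debt has children Collateral, Education, Utilization.
Parents of each child, excluding Debt:
  Utilization also has parent Income.
  parents(Education) \ {Debt} = {Age, Income, Utilization}.
  Collateral's other parents are Age, Region, Utilization.
MB(Debt) = {Age, Collateral, Education, Employed, Income, Region, Utilization}.
LatePay is neither a parent, child, nor co-parent of Debt, so it does not belong.

LatePay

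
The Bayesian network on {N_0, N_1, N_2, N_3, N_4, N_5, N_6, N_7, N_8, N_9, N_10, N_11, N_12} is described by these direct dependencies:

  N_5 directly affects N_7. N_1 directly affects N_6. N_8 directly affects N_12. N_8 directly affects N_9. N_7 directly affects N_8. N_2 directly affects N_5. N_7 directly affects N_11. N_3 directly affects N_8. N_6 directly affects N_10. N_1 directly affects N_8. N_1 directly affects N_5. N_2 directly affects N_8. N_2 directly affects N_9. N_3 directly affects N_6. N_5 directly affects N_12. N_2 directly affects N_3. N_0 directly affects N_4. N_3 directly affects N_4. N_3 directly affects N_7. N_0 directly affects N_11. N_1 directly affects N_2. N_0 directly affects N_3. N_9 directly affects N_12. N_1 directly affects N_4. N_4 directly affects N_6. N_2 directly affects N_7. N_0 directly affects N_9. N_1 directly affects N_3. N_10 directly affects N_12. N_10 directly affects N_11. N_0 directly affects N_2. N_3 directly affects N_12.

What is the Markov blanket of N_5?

A node's Markov blanket = Pa ∪ Ch ∪ (parents of Ch other than the node itself).
Parents of N_5: N_1, N_2.
N_5 has children N_7, N_12.
For each child, the remaining parents (spouses of N_5):
  parents(N_7) \ {N_5} = {N_2, N_3}.
  N_12 also has parents N_3, N_8, N_9, N_10.
MB(N_5) = {N_1, N_2, N_3, N_7, N_8, N_9, N_10, N_12}.

{N_1, N_2, N_3, N_7, N_8, N_9, N_10, N_12}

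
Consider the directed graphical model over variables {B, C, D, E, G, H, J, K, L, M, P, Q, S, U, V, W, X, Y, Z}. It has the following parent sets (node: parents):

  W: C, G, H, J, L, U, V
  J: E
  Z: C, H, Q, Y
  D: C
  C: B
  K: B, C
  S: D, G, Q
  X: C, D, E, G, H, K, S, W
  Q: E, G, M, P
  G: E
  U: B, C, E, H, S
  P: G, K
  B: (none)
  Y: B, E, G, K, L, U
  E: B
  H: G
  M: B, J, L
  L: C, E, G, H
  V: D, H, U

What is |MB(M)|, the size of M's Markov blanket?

7

Parents of M: B, J, L.
M has child Q.
Other parents of M's children:
  parents(Q) \ {M} = {E, G, P}.
MB(M) = {B, E, G, J, L, P, Q}, which has 7 nodes.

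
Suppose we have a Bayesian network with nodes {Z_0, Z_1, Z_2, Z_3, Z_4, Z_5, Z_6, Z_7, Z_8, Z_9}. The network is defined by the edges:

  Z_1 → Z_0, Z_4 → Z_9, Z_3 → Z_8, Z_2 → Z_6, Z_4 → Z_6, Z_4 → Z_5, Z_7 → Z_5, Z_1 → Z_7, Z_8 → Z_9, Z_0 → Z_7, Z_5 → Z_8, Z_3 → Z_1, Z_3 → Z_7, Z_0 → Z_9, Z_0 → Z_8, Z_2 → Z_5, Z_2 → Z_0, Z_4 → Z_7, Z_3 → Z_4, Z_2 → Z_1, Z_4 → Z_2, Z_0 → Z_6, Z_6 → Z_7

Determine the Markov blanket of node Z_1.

{Z_0, Z_2, Z_3, Z_4, Z_6, Z_7}

Parents of Z_1: Z_2, Z_3.
Z_1 has children Z_0, Z_7.
Parents of each child, excluding Z_1:
  parents(Z_0) \ {Z_1} = {Z_2}.
  Z_7's other parents are Z_0, Z_3, Z_4, Z_6.
MB(Z_1) = {Z_0, Z_2, Z_3, Z_4, Z_6, Z_7}.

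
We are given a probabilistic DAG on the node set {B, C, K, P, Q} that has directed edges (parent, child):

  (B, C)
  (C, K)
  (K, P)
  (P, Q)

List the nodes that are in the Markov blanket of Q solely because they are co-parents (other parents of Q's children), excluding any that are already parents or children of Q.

{}

Q has no children, so it has no co-parents. The set is empty.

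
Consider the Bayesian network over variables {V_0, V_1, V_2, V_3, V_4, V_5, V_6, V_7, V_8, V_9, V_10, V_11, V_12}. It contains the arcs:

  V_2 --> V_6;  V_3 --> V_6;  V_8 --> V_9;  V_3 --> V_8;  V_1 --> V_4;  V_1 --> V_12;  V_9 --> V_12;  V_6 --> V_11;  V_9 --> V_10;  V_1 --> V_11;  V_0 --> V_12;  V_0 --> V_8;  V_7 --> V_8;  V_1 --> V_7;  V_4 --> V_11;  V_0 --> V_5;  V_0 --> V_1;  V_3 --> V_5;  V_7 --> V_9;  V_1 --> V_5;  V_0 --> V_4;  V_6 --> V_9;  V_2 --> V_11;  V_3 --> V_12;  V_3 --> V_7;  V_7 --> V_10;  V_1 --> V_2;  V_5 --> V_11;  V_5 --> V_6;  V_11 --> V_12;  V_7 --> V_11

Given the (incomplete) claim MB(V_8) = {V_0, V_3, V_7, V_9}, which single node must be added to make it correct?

V_6

V_8's parents: V_0, V_3, V_7.
Children of V_8: V_9.
Other parents of V_8's children:
  parents(V_9) \ {V_8} = {V_6, V_7}.
MB(V_8) = {V_0, V_3, V_6, V_7, V_9}.
Comparing with the claimed set, V_6 is missing.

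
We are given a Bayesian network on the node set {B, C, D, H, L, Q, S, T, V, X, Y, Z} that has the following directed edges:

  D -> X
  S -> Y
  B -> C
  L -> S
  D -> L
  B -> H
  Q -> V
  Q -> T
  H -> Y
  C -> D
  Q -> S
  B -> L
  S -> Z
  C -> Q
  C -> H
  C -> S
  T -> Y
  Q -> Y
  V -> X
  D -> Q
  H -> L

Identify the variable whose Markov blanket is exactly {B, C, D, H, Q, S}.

L

The target node must have every member of {B, C, D, H, Q, S} as a parent, child, or co-parent, and no others.
Parents of L: B, D, H; children: S; co-parents: C, Q.
These exactly cover the given set, so the node is L.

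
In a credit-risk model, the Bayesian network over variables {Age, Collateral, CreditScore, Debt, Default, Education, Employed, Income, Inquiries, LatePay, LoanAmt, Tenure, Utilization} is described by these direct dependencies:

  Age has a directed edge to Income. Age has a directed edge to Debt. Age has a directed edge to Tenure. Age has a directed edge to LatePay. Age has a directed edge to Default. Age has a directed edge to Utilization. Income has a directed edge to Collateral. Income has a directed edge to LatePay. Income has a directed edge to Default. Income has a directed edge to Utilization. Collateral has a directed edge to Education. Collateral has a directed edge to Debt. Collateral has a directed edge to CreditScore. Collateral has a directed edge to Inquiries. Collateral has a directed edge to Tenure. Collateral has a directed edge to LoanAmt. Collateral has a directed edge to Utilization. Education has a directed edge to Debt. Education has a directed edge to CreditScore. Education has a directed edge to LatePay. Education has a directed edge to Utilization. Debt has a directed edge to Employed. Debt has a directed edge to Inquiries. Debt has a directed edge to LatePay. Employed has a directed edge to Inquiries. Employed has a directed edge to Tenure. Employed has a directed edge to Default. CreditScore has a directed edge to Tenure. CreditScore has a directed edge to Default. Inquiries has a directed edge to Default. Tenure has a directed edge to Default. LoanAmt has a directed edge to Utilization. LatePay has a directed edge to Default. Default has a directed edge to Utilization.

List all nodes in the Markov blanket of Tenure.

{Age, Collateral, CreditScore, Default, Employed, Income, Inquiries, LatePay}

By definition, MB(Tenure) is built from Tenure's parents, Tenure's children, and the co-parents of Tenure.
Children of Tenure: Default.
Tenure's parents: Age, Collateral, CreditScore, Employed.
Other parents of Tenure's children:
  Default: Age, CreditScore, Employed, Income, Inquiries, LatePay
Union: {Age, Collateral, CreditScore, Employed} ∪ {Default} ∪ {Age, CreditScore, Employed, Income, Inquiries, LatePay} = {Age, Collateral, CreditScore, Default, Employed, Income, Inquiries, LatePay}.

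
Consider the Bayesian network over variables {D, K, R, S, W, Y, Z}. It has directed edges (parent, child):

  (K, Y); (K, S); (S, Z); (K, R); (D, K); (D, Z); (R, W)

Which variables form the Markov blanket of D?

{K, S, Z}

By definition, MB(D) is built from D's parents, D's children, and the co-parents of D.
Ch(D) = {K, Z}.
Pa(D) = {}.
For each child, the remaining parents (spouses of D):
  K has no other parent.
  Z also has parent S.
Union: {} ∪ {K, Z} ∪ {S} = {K, S, Z}.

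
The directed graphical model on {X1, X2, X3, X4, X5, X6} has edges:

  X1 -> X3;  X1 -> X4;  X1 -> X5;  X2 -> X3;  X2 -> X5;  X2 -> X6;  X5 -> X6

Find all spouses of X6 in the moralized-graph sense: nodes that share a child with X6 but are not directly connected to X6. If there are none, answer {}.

X6 has no children, so it has no co-parents. The set is empty.

{}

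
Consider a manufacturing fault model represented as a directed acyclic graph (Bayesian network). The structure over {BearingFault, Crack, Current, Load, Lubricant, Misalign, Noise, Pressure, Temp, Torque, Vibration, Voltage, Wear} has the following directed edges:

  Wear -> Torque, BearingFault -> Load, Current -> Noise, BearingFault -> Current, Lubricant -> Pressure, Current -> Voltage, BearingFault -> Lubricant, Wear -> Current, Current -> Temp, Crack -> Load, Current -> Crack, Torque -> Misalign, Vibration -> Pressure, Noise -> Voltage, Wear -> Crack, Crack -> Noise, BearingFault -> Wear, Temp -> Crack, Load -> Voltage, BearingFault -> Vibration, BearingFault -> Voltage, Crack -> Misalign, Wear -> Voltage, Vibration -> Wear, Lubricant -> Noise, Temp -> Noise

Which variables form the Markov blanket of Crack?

Crack has parents Current, Temp, Wear.
Crack's children: Load, Misalign, Noise.
Co-parents of Crack (other parents of its children):
  Misalign also has parent Torque.
  Noise's other parents are Current, Lubricant, Temp.
  Load's other parent is BearingFault.
Union: {Current, Temp, Wear} ∪ {Load, Misalign, Noise} ∪ {BearingFault, Current, Lubricant, Temp, Torque} = {BearingFault, Current, Load, Lubricant, Misalign, Noise, Temp, Torque, Wear}.

{BearingFault, Current, Load, Lubricant, Misalign, Noise, Temp, Torque, Wear}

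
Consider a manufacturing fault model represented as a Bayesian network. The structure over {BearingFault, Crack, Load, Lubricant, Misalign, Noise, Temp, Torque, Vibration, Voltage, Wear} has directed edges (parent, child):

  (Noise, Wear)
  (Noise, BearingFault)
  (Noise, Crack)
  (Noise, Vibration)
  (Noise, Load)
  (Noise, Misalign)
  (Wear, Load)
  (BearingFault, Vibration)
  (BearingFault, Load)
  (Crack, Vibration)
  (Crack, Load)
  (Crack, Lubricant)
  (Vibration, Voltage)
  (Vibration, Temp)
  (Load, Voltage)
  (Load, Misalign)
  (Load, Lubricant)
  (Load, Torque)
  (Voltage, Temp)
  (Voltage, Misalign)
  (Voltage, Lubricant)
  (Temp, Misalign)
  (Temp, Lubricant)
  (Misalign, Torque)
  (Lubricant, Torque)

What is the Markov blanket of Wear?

{BearingFault, Crack, Load, Noise}

A node's Markov blanket = Pa ∪ Ch ∪ (parents of Ch other than the node itself).
Wear has parent Noise.
Wear has child Load.
Parents of each child, excluding Wear:
  Load also has parents BearingFault, Crack, Noise.
Taking the union gives {BearingFault, Crack, Load, Noise}.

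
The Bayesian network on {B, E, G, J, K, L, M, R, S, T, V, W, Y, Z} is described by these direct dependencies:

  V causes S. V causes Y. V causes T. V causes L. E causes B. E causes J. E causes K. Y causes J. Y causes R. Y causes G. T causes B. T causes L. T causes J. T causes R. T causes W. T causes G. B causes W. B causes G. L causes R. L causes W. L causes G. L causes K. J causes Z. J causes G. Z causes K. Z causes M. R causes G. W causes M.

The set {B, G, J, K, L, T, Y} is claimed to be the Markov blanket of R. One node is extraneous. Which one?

A node's Markov blanket = Pa ∪ Ch ∪ (parents of Ch other than the node itself).
Parents of R: L, T, Y.
R has child G.
Other parents of R's children:
  G also has parents B, J, L, T, Y.
MB(R) = {B, G, J, L, T, Y}.
K is neither a parent, child, nor co-parent of R, so it does not belong.

K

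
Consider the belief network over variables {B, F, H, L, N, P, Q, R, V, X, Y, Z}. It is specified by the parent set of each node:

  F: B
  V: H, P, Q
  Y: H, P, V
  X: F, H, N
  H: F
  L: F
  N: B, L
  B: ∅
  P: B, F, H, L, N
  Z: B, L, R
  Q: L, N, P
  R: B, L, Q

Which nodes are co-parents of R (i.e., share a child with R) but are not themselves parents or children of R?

Children of R: Z.
  Z: B, L
Excluding nodes already adjacent to R (B, L, Q, Z), the co-parent-only contribution is {}.

{}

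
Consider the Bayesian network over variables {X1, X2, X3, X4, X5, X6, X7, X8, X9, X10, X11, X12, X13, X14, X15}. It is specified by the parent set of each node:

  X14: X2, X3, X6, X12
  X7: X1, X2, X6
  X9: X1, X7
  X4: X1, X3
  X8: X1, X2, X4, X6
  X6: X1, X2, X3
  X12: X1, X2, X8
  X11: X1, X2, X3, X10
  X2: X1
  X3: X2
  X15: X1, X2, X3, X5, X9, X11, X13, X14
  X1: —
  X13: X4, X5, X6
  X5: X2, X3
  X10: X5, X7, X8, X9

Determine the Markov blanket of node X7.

{X1, X2, X5, X6, X8, X9, X10}

X7's parents: X1, X2, X6.
X7's children: X9, X10.
Parents of each child, excluding X7:
  X9 also has parent X1.
  X10 also has parents X5, X8, X9.
So the Markov blanket of X7 is {X1, X2, X5, X6, X8, X9, X10}.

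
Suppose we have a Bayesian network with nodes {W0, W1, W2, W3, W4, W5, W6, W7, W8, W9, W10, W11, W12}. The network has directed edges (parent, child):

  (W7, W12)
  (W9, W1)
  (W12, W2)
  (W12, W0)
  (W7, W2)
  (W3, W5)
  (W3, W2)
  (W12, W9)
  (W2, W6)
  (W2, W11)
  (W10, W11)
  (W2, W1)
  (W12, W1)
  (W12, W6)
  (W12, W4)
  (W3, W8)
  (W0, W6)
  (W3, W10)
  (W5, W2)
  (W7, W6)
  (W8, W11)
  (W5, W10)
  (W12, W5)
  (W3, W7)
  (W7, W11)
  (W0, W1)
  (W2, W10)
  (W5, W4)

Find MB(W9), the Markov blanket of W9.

The Markov blanket of a node is its parents, its children, and the other parents of its children.
Pa(W9) = {W12}.
Ch(W9) = {W1}.
Parents of each child, excluding W9:
  parents(W1) \ {W9} = {W0, W2, W12}.
So the Markov blanket of W9 is {W0, W1, W2, W12}.

{W0, W1, W2, W12}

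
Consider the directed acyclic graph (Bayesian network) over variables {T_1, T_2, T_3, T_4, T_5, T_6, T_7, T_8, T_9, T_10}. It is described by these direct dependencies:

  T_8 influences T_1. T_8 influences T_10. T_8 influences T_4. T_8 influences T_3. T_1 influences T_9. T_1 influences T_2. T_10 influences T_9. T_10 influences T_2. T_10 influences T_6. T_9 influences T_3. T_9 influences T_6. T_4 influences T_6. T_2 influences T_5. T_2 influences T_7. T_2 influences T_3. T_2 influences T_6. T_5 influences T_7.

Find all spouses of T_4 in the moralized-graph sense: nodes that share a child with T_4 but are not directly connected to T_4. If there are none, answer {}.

Children of T_4: T_6.
  T_6 also has parents T_2, T_9, T_10.
Excluding nodes already adjacent to T_4 (T_6, T_8), the co-parent-only contribution is {T_2, T_9, T_10}.

{T_2, T_9, T_10}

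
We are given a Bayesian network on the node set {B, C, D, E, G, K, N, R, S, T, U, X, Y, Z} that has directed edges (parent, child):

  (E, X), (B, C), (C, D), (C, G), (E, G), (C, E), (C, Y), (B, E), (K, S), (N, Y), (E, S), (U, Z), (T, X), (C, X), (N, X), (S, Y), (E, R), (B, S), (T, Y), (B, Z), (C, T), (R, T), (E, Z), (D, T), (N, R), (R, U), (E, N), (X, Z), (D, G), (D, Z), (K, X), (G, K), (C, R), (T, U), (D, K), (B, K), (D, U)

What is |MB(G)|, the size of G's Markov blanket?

5

Parents of G: C, D, E.
G has child K.
Other parents of G's children:
  K: B, D
MB(G) = {B, C, D, E, K}, which has 5 nodes.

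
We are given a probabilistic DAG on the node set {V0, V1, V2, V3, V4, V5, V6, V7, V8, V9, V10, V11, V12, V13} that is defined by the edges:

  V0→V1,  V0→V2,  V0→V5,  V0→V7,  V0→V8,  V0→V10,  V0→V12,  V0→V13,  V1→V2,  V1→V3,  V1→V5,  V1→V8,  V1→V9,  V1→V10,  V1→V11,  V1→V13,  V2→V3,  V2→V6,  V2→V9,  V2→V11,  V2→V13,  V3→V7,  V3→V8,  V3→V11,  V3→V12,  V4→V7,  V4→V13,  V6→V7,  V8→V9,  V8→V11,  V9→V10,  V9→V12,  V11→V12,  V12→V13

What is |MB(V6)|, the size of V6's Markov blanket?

Recall MB(v) = parents ∪ children ∪ spouses, where spouses are the other parents of v's children.
V6 has parent V2.
V6's children: V7.
Co-parents of V6 (other parents of its children):
  V7's other parents are V0, V3, V4.
MB(V6) = {V0, V2, V3, V4, V7}, which has 5 nodes.

5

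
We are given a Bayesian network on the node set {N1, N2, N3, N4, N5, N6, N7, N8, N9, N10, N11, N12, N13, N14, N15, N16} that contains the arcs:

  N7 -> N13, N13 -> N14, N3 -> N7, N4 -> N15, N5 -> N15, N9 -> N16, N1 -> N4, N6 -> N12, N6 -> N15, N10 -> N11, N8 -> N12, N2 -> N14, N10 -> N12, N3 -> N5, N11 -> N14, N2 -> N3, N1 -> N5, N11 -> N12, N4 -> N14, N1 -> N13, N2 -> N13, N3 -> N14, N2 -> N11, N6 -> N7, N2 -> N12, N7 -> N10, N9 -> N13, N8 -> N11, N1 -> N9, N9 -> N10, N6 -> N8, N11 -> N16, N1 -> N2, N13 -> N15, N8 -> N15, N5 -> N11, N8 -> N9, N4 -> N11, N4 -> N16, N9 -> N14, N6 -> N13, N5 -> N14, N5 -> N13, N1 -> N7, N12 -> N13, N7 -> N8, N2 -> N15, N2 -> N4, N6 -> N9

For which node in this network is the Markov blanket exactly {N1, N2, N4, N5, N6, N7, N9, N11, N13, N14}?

N3

The target node must have every member of {N1, N2, N4, N5, N6, N7, N9, N11, N13, N14} as a parent, child, or co-parent, and no others.
Parents of N3: N2; children: N5, N7, N14; co-parents: N1, N2, N4, N5, N6, N9, N11, N13.
These exactly cover the given set, so the node is N3.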